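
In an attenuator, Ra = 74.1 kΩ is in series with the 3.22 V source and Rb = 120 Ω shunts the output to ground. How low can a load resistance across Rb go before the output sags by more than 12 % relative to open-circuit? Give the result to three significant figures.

Output resistance R_th = Ra‖Rb = (74100 × 120)/74220 = 119.8 Ω.
The fractional drop is R_th/(R_th + R_L); requiring this ≤ 0.120 gives R_L ≥ R_th(1/0.120 − 1) = 119.8 × 7.333 = 879 Ω.

R_L(min) ≈ 879 Ω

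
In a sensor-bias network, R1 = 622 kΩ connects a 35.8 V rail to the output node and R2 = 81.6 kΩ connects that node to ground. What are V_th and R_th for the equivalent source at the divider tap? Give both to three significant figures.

V_th is the open-circuit tap voltage: 35.8 × 81.6/(622 + 81.6) = 4.15 V.
With the supply zeroed, R1 and R2 appear in parallel from the tap: R_th = R1‖R2 = (622 × 81.6)/703.6 = 72.1 kΩ.

V_th = 4.15 V, R_th = 72.1 kΩ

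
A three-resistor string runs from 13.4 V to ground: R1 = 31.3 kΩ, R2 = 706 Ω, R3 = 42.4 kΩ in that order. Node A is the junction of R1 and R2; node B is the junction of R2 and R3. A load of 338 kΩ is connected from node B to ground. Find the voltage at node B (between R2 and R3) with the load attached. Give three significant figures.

V ≈ 7.25 V

At node B, R3 is in parallel with the load: R3‖R_L = 37670 Ω.
Below node A the resistance is R2 + (R3‖R_L) = 38380 Ω, so V_A = 13.4 × 38380/69680 = 7.381 V.
Then V_B = V_A × (R3‖R_L)/(R2 + R3‖R_L) = 7.381 × 37670/38380 = 7.25 V.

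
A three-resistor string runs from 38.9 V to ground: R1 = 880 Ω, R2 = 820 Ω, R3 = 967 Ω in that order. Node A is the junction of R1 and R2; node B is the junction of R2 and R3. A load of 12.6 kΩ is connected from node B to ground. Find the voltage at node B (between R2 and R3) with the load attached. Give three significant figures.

At node B, R3 is in parallel with the load: R3‖R_L = 898.1 Ω.
Below node A the resistance is R2 + (R3‖R_L) = 1718 Ω, so V_A = 38.9 × 1718/2598 = 25.72 V.
Then V_B = V_A × (R3‖R_L)/(R2 + R3‖R_L) = 25.72 × 898.1/1718 = 13.4 V.

V ≈ 13.4 V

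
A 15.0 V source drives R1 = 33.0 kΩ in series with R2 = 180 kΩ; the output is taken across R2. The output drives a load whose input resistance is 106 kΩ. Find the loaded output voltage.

The load sits in parallel with R2: R2‖R_L = (180 × 106) / (180 + 106) = 66.71 kΩ.
V_out = 15.0 × 66.71 / (33.0 + 66.71) = 15.0 × 66.71/99.71 = 10.0 V.
(Unloaded it would have been 12.7 V.)

V_out ≈ 10.0 V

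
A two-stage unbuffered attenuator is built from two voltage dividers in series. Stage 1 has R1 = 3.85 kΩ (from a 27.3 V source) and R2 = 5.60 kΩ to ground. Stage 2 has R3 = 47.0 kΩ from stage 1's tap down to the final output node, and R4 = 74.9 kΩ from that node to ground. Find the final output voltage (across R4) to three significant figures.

Stage 2 presents R3+R4 = 121.9 kΩ as a load on stage 1's tap.
Stage 1's lower leg becomes R2‖(R3+R4) = 5.354 kΩ, so V_mid = 27.3 × 5.354/9.204 = 15.88 V.
Stage 2 is itself unloaded: V_out = V_mid × R4/(R3+R4) = 15.88 × 74.9/121.9 = 9.76 V.

V_out ≈ 9.76 V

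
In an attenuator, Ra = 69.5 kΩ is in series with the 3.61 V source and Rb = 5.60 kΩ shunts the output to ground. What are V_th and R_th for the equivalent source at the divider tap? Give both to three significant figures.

V_th is the open-circuit tap voltage: 3.61 × 5.60/(69.5 + 5.60) = 0.269 V.
With the supply zeroed, Ra and Rb appear in parallel from the tap: R_th = Ra‖Rb = (69.5 × 5.60)/75.10 = 5.18 kΩ.

V_th = 0.269 V, R_th = 5.18 kΩ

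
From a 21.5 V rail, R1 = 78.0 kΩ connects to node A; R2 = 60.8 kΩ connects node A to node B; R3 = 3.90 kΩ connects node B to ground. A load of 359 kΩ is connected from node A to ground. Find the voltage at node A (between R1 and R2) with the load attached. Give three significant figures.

V ≈ 8.87 V

Below node A the series string R2+R3 = 64.70 kΩ sits in parallel with the 359 kΩ load: 54.82 kΩ.
V_A = 21.5 × 54.82/(78.0 + 54.82) = 8.87 V.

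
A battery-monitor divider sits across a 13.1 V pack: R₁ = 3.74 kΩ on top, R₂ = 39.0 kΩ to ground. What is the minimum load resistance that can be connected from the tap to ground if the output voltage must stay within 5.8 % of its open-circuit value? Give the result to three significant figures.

Output resistance R_th = R₁‖R₂ = (3.74 × 39.0)/42.74 = 3.413 kΩ.
The fractional drop is R_th/(R_th + R_L); requiring this ≤ 0.0580 gives R_L ≥ R_th(1/0.0580 − 1) = 3.413 × 16.24 = 55.4 kΩ.

R_L(min) ≈ 55.4 kΩ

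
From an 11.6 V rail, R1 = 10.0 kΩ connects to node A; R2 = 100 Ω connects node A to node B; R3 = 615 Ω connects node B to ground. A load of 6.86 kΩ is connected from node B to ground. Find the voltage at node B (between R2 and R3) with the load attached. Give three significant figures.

V ≈ 0.614 V

At node B, R3 is in parallel with the load: R3‖R_L = 564.4 Ω.
Below node A the resistance is R2 + (R3‖R_L) = 664.4 Ω, so V_A = 11.6 × 664.4/10660 = 0.7227 V.
Then V_B = V_A × (R3‖R_L)/(R2 + R3‖R_L) = 0.7227 × 564.4/664.4 = 0.614 V.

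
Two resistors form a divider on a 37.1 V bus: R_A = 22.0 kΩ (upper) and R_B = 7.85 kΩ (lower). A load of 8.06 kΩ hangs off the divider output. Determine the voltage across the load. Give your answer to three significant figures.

V_out ≈ 5.68 V

The load sits in parallel with R_B: R_B‖R_L = (7.85 × 8.06) / (7.85 + 8.06) = 3.977 kΩ.
V_out = 37.1 × 3.977 / (22.0 + 3.977) = 37.1 × 3.977/25.98 = 5.68 V.
(Unloaded it would have been 9.76 V.)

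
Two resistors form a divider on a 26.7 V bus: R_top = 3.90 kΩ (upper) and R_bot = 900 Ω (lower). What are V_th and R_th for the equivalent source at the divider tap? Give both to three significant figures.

V_th = 5.01 V, R_th = 731 Ω

V_th is the open-circuit tap voltage: 26.7 × 900/(3900 + 900) = 5.01 V.
With the supply zeroed, R_top and R_bot appear in parallel from the tap: R_th = R_top‖R_bot = (3900 × 900)/4800 = 731 Ω.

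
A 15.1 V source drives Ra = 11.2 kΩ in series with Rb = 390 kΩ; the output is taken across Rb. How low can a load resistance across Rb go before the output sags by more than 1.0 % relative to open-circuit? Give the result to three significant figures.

Output resistance R_th = Ra‖Rb = (11.2 × 390)/401.2 = 10.89 kΩ.
The fractional drop is R_th/(R_th + R_L); requiring this ≤ 0.0100 gives R_L ≥ R_th(1/0.0100 − 1) = 10.89 × 99.00 = 1.08 MΩ.

R_L(min) ≈ 1.08 MΩ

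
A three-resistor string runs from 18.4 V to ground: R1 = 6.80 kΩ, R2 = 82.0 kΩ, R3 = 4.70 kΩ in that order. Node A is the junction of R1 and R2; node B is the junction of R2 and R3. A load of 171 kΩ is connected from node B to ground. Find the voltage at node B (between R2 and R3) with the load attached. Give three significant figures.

V ≈ 0.901 V

At node B, R3 is in parallel with the load: R3‖R_L = 4.574 kΩ.
Below node A the resistance is R2 + (R3‖R_L) = 86.57 kΩ, so V_A = 18.4 × 86.57/93.37 = 17.06 V.
Then V_B = V_A × (R3‖R_L)/(R2 + R3‖R_L) = 17.06 × 4.574/86.57 = 0.901 V.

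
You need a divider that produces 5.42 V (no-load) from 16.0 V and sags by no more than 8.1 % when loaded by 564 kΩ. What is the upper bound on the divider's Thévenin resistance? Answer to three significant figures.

Loading drop = R_th/(R_th + R_L) ≤ 0.0810, so R_th ≤ R_L · ε/(1−ε) = 564 kΩ × 0.0810/0.9190 = 49.7 kΩ.

R_th ≤ 49.7 kΩ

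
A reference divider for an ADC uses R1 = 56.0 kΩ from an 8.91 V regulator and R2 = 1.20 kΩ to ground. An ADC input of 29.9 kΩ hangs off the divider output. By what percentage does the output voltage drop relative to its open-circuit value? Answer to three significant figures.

The divider's output (Thévenin) resistance is R1‖R2 = 1.175 kΩ.
Fractional drop under load = R_th/(R_th + R_L) = 1.175 / (1.175 + 29.9) = 0.03781.
So the output falls by 3.78 %.

3.78 %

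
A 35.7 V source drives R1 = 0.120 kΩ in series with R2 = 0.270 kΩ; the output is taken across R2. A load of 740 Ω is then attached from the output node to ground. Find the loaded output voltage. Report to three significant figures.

V_out ≈ 22.2 V

The load sits in parallel with R2: R2‖R_L = (270 × 740) / (270 + 740) = 197.8 Ω.
V_out = 35.7 × 197.8 / (120 + 197.8) = 35.7 × 197.8/317.8 = 22.2 V.
(Unloaded it would have been 24.7 V.)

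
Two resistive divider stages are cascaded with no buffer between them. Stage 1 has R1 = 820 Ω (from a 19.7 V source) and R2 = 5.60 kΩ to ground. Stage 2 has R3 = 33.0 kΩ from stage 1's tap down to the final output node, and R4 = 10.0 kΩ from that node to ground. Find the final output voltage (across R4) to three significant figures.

Stage 2 presents R3+R4 = 43000 Ω as a load on stage 1's tap.
Stage 1's lower leg becomes R2‖(R3+R4) = 4955 Ω, so V_mid = 19.7 × 4955/5775 = 16.90 V.
Stage 2 is itself unloaded: V_out = V_mid × R4/(R3+R4) = 16.90 × 10000/43000 = 3.93 V.

V_out ≈ 3.93 V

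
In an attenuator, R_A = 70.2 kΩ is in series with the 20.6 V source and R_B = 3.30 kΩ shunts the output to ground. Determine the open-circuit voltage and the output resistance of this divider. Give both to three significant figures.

V_th is the open-circuit tap voltage: 20.6 × 3.30/(70.2 + 3.30) = 0.925 V.
With the supply zeroed, R_A and R_B appear in parallel from the tap: R_th = R_A‖R_B = (70.2 × 3.30)/73.50 = 3.15 kΩ.

V_th = 0.925 V, R_th = 3.15 kΩ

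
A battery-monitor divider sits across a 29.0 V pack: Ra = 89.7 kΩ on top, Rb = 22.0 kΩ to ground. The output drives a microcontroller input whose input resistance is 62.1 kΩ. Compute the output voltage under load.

The load sits in parallel with Rb: Rb‖R_L = (22.0 × 62.1) / (22.0 + 62.1) = 16.24 kΩ.
V_out = 29.0 × 16.24 / (89.7 + 16.24) = 29.0 × 16.24/105.9 = 4.45 V.

V_out ≈ 4.45 V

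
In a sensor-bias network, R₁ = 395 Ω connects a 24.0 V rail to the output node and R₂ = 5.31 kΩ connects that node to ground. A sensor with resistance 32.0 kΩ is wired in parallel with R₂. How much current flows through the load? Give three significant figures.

I_L ≈ 0.690 mA

R₂‖R_L = 4554 Ω; V_out = 24.0 × 4554/4949 = 22.08 V.
I_L = V_out / R_L = 22.08 / 32.0 kΩ = 0.690 mA.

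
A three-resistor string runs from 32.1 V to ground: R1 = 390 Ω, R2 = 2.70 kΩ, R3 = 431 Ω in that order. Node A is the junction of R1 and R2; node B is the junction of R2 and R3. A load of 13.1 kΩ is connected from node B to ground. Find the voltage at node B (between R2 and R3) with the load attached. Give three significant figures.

V ≈ 3.82 V

At node B, R3 is in parallel with the load: R3‖R_L = 417.3 Ω.
Below node A the resistance is R2 + (R3‖R_L) = 3117 Ω, so V_A = 32.1 × 3117/3507 = 28.53 V.
Then V_B = V_A × (R3‖R_L)/(R2 + R3‖R_L) = 28.53 × 417.3/3117 = 3.82 V.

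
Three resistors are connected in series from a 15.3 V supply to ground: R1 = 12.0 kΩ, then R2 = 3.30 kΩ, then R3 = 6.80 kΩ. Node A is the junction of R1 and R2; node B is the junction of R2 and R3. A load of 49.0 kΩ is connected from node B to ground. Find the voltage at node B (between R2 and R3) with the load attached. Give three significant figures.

At node B, R3 is in parallel with the load: R3‖R_L = 5.971 kΩ.
Below node A the resistance is R2 + (R3‖R_L) = 9.271 kΩ, so V_A = 15.3 × 9.271/21.27 = 6.669 V.
Then V_B = V_A × (R3‖R_L)/(R2 + R3‖R_L) = 6.669 × 5.971/9.271 = 4.30 V.

V ≈ 4.30 V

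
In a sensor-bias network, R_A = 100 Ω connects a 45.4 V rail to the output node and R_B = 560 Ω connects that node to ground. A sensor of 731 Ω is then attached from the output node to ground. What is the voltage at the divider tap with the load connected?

The load sits in parallel with R_B: R_B‖R_L = (560 × 731) / (560 + 731) = 317.1 Ω.
V_out = 45.4 × 317.1 / (100 + 317.1) = 45.4 × 317.1/417.1 = 34.5 V.

V_out ≈ 34.5 V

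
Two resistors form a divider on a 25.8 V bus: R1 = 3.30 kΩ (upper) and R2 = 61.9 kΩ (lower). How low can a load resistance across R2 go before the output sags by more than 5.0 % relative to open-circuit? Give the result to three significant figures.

R_L(min) ≈ 59.5 kΩ

Output resistance R_th = R1‖R2 = (3.30 × 61.9)/65.20 = 3.133 kΩ.
The fractional drop is R_th/(R_th + R_L); requiring this ≤ 0.0500 gives R_L ≥ R_th(1/0.0500 − 1) = 3.133 × 19.00 = 59.5 kΩ.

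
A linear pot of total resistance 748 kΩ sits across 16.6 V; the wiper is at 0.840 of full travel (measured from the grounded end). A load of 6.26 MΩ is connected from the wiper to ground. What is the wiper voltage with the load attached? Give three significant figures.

V ≈ 13.7 V

The wiper splits the pot into (1−α)R = 119.7 kΩ above and αR = 628.3 kΩ below.
Lower section ‖ load = 571.0 kΩ.
V_wiper = 16.6 × 571.0/(119.7 + 571.0) = 13.7 V.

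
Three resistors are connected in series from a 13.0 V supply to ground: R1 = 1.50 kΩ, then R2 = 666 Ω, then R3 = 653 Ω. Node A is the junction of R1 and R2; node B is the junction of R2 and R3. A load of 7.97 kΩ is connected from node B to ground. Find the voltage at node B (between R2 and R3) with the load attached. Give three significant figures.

At node B, R3 is in parallel with the load: R3‖R_L = 603.5 Ω.
Below node A the resistance is R2 + (R3‖R_L) = 1270 Ω, so V_A = 13.0 × 1270/2770 = 5.959 V.
Then V_B = V_A × (R3‖R_L)/(R2 + R3‖R_L) = 5.959 × 603.5/1270 = 2.83 V.

V ≈ 2.83 V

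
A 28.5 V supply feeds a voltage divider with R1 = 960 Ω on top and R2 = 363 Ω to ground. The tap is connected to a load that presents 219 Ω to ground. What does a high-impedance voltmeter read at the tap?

The load sits in parallel with R2: R2‖R_L = (363 × 219) / (363 + 219) = 136.6 Ω.
V_out = 28.5 × 136.6 / (960 + 136.6) = 28.5 × 136.6/1097 = 3.55 V.

V_out ≈ 3.55 V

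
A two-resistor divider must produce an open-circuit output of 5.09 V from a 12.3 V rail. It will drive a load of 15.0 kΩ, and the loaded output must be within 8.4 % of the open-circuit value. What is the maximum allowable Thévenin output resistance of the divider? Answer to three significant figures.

R_th ≤ 1.38 kΩ

Loading drop = R_th/(R_th + R_L) ≤ 0.0840, so R_th ≤ R_L · ε/(1−ε) = 15.0 kΩ × 0.0840/0.9160 = 1.38 kΩ.
(Any R1, R2 with R2/(R1+R2) = 0.414 and R1‖R2 ≤ 1.38 kΩ will meet the spec.)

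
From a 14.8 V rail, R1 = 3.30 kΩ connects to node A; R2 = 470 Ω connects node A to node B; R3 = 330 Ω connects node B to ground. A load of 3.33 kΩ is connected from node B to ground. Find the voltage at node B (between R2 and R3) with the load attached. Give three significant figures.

V ≈ 1.09 V

At node B, R3 is in parallel with the load: R3‖R_L = 300.2 Ω.
Below node A the resistance is R2 + (R3‖R_L) = 770.2 Ω, so V_A = 14.8 × 770.2/4070 = 2.801 V.
Then V_B = V_A × (R3‖R_L)/(R2 + R3‖R_L) = 2.801 × 300.2/770.2 = 1.09 V.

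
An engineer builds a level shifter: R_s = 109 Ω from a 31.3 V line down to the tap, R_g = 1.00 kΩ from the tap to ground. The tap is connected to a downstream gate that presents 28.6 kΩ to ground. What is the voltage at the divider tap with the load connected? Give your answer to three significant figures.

V_out ≈ 28.1 V

The load sits in parallel with R_g: R_g‖R_L = (1000 × 28600) / (1000 + 28600) = 966.2 Ω.
V_out = 31.3 × 966.2 / (109 + 966.2) = 31.3 × 966.2/1075 = 28.1 V.
(Unloaded it would have been 28.2 V.)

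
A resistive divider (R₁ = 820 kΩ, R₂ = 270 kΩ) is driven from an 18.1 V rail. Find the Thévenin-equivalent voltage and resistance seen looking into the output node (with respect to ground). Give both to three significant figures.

V_th = 4.48 V, R_th = 203 kΩ

V_th is the open-circuit tap voltage: 18.1 × 270/(820 + 270) = 4.48 V.
With the supply zeroed, R₁ and R₂ appear in parallel from the tap: R_th = R₁‖R₂ = (820 × 270)/1090 = 203 kΩ.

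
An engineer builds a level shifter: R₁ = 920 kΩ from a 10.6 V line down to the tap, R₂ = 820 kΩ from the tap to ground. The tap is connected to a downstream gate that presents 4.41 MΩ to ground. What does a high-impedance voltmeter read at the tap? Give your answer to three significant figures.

The load sits in parallel with R₂: R₂‖R_L = (820 × 4410) / (820 + 4410) = 691.4 kΩ.
V_out = 10.6 × 691.4 / (920 + 691.4) = 10.6 × 691.4/1611 = 4.55 V.

V_out ≈ 4.55 V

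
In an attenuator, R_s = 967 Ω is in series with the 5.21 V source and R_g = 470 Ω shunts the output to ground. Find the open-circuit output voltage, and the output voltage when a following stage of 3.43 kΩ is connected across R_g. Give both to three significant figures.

Unloaded: 1.70 V; loaded: 1.56 V

Open-circuit: V = 5.21 × 470/(967 + 470) = 1.70 V.
With the load, R_g becomes R_g‖R_L = 413.4 Ω, so V = 5.21 × 413.4/1380 = 1.56 V.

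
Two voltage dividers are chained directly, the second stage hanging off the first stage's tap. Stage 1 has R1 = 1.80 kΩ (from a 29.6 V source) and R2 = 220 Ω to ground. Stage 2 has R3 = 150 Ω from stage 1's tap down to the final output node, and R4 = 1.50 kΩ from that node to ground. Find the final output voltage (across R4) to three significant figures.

Stage 2 presents R3+R4 = 1650 Ω as a load on stage 1's tap.
Stage 1's lower leg becomes R2‖(R3+R4) = 194.1 Ω, so V_mid = 29.6 × 194.1/1994 = 2.881 V.
Stage 2 is itself unloaded: V_out = V_mid × R4/(R3+R4) = 2.881 × 1500/1650 = 2.62 V.

V_out ≈ 2.62 V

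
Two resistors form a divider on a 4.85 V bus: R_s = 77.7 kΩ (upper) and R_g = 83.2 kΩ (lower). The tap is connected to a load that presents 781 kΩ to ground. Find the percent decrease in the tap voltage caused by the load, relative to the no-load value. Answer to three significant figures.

4.89 %

The divider's output (Thévenin) resistance is R_s‖R_g = 40.18 kΩ.
Fractional drop under load = R_th/(R_th + R_L) = 40.18 / (40.18 + 781) = 0.04893.
So the output falls by 4.89 %.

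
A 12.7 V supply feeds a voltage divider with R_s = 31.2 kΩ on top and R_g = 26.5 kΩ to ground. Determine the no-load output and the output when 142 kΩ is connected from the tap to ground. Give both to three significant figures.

Open-circuit: V = 12.7 × 26.5/(31.2 + 26.5) = 5.83 V.
With the load, R_g becomes R_g‖R_L = 22.33 kΩ, so V = 12.7 × 22.33/53.53 = 5.30 V.

Unloaded: 5.83 V; loaded: 5.30 V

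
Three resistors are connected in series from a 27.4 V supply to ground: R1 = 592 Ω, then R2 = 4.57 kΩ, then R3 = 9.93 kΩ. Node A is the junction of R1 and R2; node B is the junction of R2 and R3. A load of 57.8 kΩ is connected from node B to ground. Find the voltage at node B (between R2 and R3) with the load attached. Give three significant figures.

At node B, R3 is in parallel with the load: R3‖R_L = 8474 Ω.
Below node A the resistance is R2 + (R3‖R_L) = 13040 Ω, so V_A = 27.4 × 13040/13640 = 26.21 V.
Then V_B = V_A × (R3‖R_L)/(R2 + R3‖R_L) = 26.21 × 8474/13040 = 17.0 V.

V ≈ 17.0 V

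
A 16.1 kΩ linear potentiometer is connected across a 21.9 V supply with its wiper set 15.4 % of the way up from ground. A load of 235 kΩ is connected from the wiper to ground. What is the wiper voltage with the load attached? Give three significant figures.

The wiper splits the pot into (1−α)R = 13.62 kΩ above and αR = 2.479 kΩ below.
Lower section ‖ load = 2.454 kΩ.
V_wiper = 21.9 × 2.454/(13.62 + 2.454) = 3.34 V.

V ≈ 3.34 V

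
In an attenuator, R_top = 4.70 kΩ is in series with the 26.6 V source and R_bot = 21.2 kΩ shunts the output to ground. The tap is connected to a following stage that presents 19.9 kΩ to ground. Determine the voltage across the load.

V_out ≈ 18.2 V

The load sits in parallel with R_bot: R_bot‖R_L = (21.2 × 19.9) / (21.2 + 19.9) = 10.26 kΩ.
V_out = 26.6 × 10.26 / (4.70 + 10.26) = 26.6 × 10.26/14.96 = 18.2 V.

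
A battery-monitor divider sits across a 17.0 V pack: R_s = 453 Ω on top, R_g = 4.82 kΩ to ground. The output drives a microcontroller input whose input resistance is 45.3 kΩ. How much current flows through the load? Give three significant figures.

R_g‖R_L = 4356 Ω; V_out = 17.0 × 4356/4809 = 15.40 V.
I_L = V_out / R_L = 15.40 / 45.3 kΩ = 0.340 mA.

I_L ≈ 0.340 mA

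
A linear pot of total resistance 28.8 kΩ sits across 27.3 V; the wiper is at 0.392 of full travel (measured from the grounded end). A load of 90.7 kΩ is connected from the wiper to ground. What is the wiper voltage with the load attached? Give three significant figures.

V ≈ 9.95 V

The wiper splits the pot into (1−α)R = 17.51 kΩ above and αR = 11.29 kΩ below.
Lower section ‖ load = 10.04 kΩ.
V_wiper = 27.3 × 10.04/(17.51 + 10.04) = 9.95 V.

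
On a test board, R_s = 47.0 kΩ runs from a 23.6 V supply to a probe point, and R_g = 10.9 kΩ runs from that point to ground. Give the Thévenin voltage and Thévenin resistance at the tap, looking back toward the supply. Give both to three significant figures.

V_th is the open-circuit tap voltage: 23.6 × 10.9/(47.0 + 10.9) = 4.44 V.
With the supply zeroed, R_s and R_g appear in parallel from the tap: R_th = R_s‖R_g = (47.0 × 10.9)/57.90 = 8.85 kΩ.

V_th = 4.44 V, R_th = 8.85 kΩ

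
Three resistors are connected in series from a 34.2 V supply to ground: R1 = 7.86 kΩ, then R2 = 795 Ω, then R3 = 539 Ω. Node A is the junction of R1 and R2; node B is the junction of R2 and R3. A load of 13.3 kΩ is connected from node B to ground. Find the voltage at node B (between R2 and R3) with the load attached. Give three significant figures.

At node B, R3 is in parallel with the load: R3‖R_L = 518.0 Ω.
Below node A the resistance is R2 + (R3‖R_L) = 1313 Ω, so V_A = 34.2 × 1313/9173 = 4.895 V.
Then V_B = V_A × (R3‖R_L)/(R2 + R3‖R_L) = 4.895 × 518.0/1313 = 1.93 V.

V ≈ 1.93 V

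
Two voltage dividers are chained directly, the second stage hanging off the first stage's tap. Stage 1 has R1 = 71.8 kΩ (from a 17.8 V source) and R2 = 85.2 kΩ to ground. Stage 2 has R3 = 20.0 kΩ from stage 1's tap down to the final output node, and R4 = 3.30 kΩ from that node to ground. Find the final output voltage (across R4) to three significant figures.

Stage 2 presents R3+R4 = 23.30 kΩ as a load on stage 1's tap.
Stage 1's lower leg becomes R2‖(R3+R4) = 18.30 kΩ, so V_mid = 17.8 × 18.30/90.10 = 3.615 V.
Stage 2 is itself unloaded: V_out = V_mid × R4/(R3+R4) = 3.615 × 3.30/23.30 = 0.512 V.

V_out ≈ 0.512 V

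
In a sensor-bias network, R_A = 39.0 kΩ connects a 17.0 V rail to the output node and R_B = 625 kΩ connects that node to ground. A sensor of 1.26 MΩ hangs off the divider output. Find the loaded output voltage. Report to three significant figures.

V_out ≈ 15.5 V

The load sits in parallel with R_B: R_B‖R_L = (625 × 1260) / (625 + 1260) = 417.8 kΩ.
V_out = 17.0 × 417.8 / (39.0 + 417.8) = 17.0 × 417.8/456.8 = 15.5 V.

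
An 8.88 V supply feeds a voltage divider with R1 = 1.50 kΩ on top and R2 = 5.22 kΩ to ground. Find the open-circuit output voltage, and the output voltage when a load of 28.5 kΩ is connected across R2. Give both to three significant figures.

Open-circuit: V = 8.88 × 5.22/(1.50 + 5.22) = 6.90 V.
With the load, R2 becomes R2‖R_L = 4.412 kΩ, so V = 8.88 × 4.412/5.912 = 6.63 V.

Unloaded: 6.90 V; loaded: 6.63 V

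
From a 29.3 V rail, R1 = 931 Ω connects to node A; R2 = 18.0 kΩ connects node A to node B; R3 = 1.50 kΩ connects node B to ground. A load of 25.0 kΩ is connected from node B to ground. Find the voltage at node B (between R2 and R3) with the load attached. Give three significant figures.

At node B, R3 is in parallel with the load: R3‖R_L = 1415 Ω.
Below node A the resistance is R2 + (R3‖R_L) = 19420 Ω, so V_A = 29.3 × 19420/20350 = 27.96 V.
Then V_B = V_A × (R3‖R_L)/(R2 + R3‖R_L) = 27.96 × 1415/19420 = 2.04 V.

V ≈ 2.04 V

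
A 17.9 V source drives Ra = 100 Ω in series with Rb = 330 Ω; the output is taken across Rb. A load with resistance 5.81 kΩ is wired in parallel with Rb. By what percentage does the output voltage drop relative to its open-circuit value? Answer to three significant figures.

1.30 %

The divider's output (Thévenin) resistance is Ra‖Rb = 76.74 Ω.
Fractional drop under load = R_th/(R_th + R_L) = 76.74 / (76.74 + 5810) = 0.01304.
So the output falls by 1.30 %.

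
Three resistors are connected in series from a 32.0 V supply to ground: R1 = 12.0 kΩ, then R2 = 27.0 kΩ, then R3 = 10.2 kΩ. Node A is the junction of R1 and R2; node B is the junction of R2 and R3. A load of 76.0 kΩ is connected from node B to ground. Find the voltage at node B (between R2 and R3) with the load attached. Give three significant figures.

V ≈ 6.00 V

At node B, R3 is in parallel with the load: R3‖R_L = 8.993 kΩ.
Below node A the resistance is R2 + (R3‖R_L) = 35.99 kΩ, so V_A = 32.0 × 35.99/47.99 = 24.00 V.
Then V_B = V_A × (R3‖R_L)/(R2 + R3‖R_L) = 24.00 × 8.993/35.99 = 6.00 V.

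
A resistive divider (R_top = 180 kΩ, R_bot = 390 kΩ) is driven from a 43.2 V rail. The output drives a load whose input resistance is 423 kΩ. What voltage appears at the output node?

The load sits in parallel with R_bot: R_bot‖R_L = (390 × 423) / (390 + 423) = 202.9 kΩ.
V_out = 43.2 × 202.9 / (180 + 202.9) = 43.2 × 202.9/382.9 = 22.9 V.

V_out ≈ 22.9 V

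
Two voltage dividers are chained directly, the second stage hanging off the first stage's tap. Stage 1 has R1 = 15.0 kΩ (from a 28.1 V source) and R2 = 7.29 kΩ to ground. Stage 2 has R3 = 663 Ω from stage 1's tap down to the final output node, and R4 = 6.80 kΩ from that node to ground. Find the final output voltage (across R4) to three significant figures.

V_out ≈ 5.05 V

Stage 2 presents R3+R4 = 7463 Ω as a load on stage 1's tap.
Stage 1's lower leg becomes R2‖(R3+R4) = 3688 Ω, so V_mid = 28.1 × 3688/18690 = 5.545 V.
Stage 2 is itself unloaded: V_out = V_mid × R4/(R3+R4) = 5.545 × 6800/7463 = 5.05 V.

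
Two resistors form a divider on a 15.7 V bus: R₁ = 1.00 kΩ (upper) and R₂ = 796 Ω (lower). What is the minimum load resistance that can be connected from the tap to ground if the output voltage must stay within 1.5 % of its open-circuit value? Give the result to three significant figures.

Output resistance R_th = R₁‖R₂ = (1000 × 796)/1796 = 443.2 Ω.
The fractional drop is R_th/(R_th + R_L); requiring this ≤ 0.0150 gives R_L ≥ R_th(1/0.0150 − 1) = 443.2 × 65.67 = 29.1 kΩ.

R_L(min) ≈ 29.1 kΩ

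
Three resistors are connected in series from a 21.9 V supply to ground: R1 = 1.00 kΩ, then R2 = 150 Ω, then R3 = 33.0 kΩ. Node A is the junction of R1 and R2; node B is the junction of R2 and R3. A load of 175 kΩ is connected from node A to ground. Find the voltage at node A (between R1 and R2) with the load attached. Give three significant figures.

Below node A the series string R2+R3 = 33150 Ω sits in parallel with the 175000 Ω load: 27870 Ω.
V_A = 21.9 × 27870/(1000 + 27870) = 21.1 V.

V ≈ 21.1 V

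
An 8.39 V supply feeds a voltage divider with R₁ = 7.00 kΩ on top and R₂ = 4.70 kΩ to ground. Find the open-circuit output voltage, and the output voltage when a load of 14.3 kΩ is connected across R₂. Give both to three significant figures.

Open-circuit: V = 8.39 × 4.70/(7.00 + 4.70) = 3.37 V.
With the load, R₂ becomes R₂‖R_L = 3.537 kΩ, so V = 8.39 × 3.537/10.54 = 2.82 V.

Unloaded: 3.37 V; loaded: 2.82 V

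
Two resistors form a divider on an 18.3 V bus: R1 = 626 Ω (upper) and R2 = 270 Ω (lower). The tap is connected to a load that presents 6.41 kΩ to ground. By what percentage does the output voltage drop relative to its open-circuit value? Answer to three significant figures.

The divider's output (Thévenin) resistance is R1‖R2 = 188.6 Ω.
Fractional drop under load = R_th/(R_th + R_L) = 188.6 / (188.6 + 6410) = 0.02859.
So the output falls by 2.86 %.

2.86 %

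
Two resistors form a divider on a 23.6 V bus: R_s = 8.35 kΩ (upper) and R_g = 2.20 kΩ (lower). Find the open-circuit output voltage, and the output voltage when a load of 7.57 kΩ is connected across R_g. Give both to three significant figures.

Open-circuit: V = 23.6 × 2.20/(8.35 + 2.20) = 4.92 V.
With the load, R_g becomes R_g‖R_L = 1.705 kΩ, so V = 23.6 × 1.705/10.05 = 4.00 V.

Unloaded: 4.92 V; loaded: 4.00 V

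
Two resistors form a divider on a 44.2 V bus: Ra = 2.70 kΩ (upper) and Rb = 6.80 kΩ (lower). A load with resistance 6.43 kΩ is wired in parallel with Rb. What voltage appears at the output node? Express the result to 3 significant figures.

The load sits in parallel with Rb: Rb‖R_L = (6.80 × 6.43) / (6.80 + 6.43) = 3.305 kΩ.
V_out = 44.2 × 3.305 / (2.70 + 3.305) = 44.2 × 3.305/6.005 = 24.3 V.
(Unloaded it would have been 31.6 V.)

V_out ≈ 24.3 V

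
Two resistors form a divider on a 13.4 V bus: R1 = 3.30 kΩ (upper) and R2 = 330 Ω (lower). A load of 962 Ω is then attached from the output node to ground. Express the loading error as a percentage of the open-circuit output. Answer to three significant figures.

The divider's output (Thévenin) resistance is R1‖R2 = 300.0 Ω.
Fractional drop under load = R_th/(R_th + R_L) = 300.0 / (300.0 + 962) = 0.2377.
So the output falls by 23.8 %.

23.8 %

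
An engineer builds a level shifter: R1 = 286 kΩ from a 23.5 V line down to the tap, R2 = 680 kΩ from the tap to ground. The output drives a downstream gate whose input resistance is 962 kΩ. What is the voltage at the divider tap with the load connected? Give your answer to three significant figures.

The load sits in parallel with R2: R2‖R_L = (680 × 962) / (680 + 962) = 398.4 kΩ.
V_out = 23.5 × 398.4 / (286 + 398.4) = 23.5 × 398.4/684.4 = 13.7 V.
(Unloaded it would have been 16.5 V.)

V_out ≈ 13.7 V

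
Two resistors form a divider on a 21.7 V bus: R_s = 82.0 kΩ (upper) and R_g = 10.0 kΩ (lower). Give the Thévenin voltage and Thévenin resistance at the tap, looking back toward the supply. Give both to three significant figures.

V_th = 2.36 V, R_th = 8.91 kΩ

V_th is the open-circuit tap voltage: 21.7 × 10.0/(82.0 + 10.0) = 2.36 V.
With the supply zeroed, R_s and R_g appear in parallel from the tap: R_th = R_s‖R_g = (82.0 × 10.0)/92.00 = 8.91 kΩ.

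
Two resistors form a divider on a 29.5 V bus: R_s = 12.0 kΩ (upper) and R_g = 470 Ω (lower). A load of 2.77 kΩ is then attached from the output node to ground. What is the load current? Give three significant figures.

R_g‖R_L = 401.8 Ω; V_out = 29.5 × 401.8/12400 = 0.9558 V.
I_L = V_out / R_L = 0.9558 / 2.77 kΩ = 0.345 mA.

I_L ≈ 0.345 mA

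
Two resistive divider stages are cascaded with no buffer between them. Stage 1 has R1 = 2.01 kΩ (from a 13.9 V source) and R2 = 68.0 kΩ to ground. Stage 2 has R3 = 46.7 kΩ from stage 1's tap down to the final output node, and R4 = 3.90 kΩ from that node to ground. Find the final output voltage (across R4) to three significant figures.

Stage 2 presents R3+R4 = 50.60 kΩ as a load on stage 1's tap.
Stage 1's lower leg becomes R2‖(R3+R4) = 29.01 kΩ, so V_mid = 13.9 × 29.01/31.02 = 13.00 V.
Stage 2 is itself unloaded: V_out = V_mid × R4/(R3+R4) = 13.00 × 3.90/50.60 = 1.00 V.

V_out ≈ 1.00 V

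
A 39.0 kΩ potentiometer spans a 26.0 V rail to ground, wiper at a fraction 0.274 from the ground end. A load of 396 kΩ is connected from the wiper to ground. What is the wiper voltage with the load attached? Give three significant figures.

V ≈ 6.99 V

The wiper splits the pot into (1−α)R = 28.31 kΩ above and αR = 10.69 kΩ below.
Lower section ‖ load = 10.41 kΩ.
V_wiper = 26.0 × 10.41/(28.31 + 10.41) = 6.99 V.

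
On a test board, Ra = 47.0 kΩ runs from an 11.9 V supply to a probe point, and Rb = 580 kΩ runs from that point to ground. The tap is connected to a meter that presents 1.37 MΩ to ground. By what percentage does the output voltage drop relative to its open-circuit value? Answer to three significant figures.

The divider's output (Thévenin) resistance is Ra‖Rb = 43.48 kΩ.
Fractional drop under load = R_th/(R_th + R_L) = 43.48 / (43.48 + 1370) = 0.03076.
So the output falls by 3.08 %.

3.08 %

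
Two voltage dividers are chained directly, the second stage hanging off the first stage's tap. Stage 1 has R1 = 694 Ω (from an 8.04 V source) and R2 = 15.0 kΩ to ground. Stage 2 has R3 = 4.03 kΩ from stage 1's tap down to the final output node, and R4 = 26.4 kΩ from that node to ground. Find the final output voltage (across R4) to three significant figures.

V_out ≈ 6.52 V

Stage 2 presents R3+R4 = 30430 Ω as a load on stage 1's tap.
Stage 1's lower leg becomes R2‖(R3+R4) = 10050 Ω, so V_mid = 8.04 × 10050/10740 = 7.521 V.
Stage 2 is itself unloaded: V_out = V_mid × R4/(R3+R4) = 7.521 × 26400/30430 = 6.52 V.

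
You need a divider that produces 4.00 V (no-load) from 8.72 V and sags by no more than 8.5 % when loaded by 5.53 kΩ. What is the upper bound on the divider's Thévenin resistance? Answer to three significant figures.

Loading drop = R_th/(R_th + R_L) ≤ 0.0850, so R_th ≤ R_L · ε/(1−ε) = 5.53 kΩ × 0.0850/0.9150 = 514 Ω.
(Any R1, R2 with R2/(R1+R2) = 0.459 and R1‖R2 ≤ 514 Ω will meet the spec.)

R_th ≤ 514 Ω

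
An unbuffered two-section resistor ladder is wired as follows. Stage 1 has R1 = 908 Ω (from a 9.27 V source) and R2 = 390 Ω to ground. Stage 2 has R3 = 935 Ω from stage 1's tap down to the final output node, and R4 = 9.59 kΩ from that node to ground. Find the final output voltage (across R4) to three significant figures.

Stage 2 presents R3+R4 = 10520 Ω as a load on stage 1's tap.
Stage 1's lower leg becomes R2‖(R3+R4) = 376.1 Ω, so V_mid = 9.27 × 376.1/1284 = 2.715 V.
Stage 2 is itself unloaded: V_out = V_mid × R4/(R3+R4) = 2.715 × 9590/10520 = 2.47 V.

V_out ≈ 2.47 V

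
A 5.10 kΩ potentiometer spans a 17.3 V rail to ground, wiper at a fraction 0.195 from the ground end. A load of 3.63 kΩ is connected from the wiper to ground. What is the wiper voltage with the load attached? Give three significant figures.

V ≈ 2.76 V

The wiper splits the pot into (1−α)R = 4106 Ω above and αR = 994.5 Ω below.
Lower section ‖ load = 780.6 Ω.
V_wiper = 17.3 × 780.6/(4106 + 780.6) = 2.76 V.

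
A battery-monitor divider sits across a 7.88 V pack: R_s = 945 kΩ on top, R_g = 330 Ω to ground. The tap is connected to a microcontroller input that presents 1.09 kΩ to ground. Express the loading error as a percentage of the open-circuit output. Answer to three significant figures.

Unloaded V = 7.88 × 330/945300 = 0.002751 V.
Loaded: R_g‖R_L = 253.3 Ω, giving V = 7.88 × 253.3/945300 = 0.002112 V.
Drop = (0.002751 − 0.002112) / 0.002751 = 23.2 %.

23.2 %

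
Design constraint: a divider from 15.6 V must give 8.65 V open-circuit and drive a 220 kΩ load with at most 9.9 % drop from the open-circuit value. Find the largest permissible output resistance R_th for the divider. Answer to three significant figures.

Loading drop = R_th/(R_th + R_L) ≤ 0.0990, so R_th ≤ R_L · ε/(1−ε) = 220 kΩ × 0.0990/0.9010 = 24.2 kΩ.

R_th ≤ 24.2 kΩ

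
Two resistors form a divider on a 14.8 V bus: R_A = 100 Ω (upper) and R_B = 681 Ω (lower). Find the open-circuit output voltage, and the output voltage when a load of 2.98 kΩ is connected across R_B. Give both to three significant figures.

Unloaded: 12.9 V; loaded: 12.5 V

Open-circuit: V = 14.8 × 681/(100 + 681) = 12.9 V.
With the load, R_B becomes R_B‖R_L = 554.3 Ω, so V = 14.8 × 554.3/654.3 = 12.5 V.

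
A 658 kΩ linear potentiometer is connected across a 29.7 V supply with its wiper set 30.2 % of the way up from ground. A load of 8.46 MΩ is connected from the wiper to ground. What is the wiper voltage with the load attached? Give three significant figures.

V ≈ 8.82 V

The wiper splits the pot into (1−α)R = 459.3 kΩ above and αR = 198.7 kΩ below.
Lower section ‖ load = 194.2 kΩ.
V_wiper = 29.7 × 194.2/(459.3 + 194.2) = 8.82 V.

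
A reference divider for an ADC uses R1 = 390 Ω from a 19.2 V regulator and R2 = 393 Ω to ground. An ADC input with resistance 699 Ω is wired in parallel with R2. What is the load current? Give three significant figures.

I_L ≈ 10.8 mA

R2‖R_L = 251.6 Ω; V_out = 19.2 × 251.6/641.6 = 7.529 V.
I_L = V_out / R_L = 7.529 / 699 Ω = 10.8 mA.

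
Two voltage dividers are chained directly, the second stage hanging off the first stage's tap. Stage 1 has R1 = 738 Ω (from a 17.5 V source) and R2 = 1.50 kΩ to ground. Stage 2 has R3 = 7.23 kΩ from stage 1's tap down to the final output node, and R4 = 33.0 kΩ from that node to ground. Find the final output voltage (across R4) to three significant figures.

V_out ≈ 9.50 V

Stage 2 presents R3+R4 = 40230 Ω as a load on stage 1's tap.
Stage 1's lower leg becomes R2‖(R3+R4) = 1446 Ω, so V_mid = 17.5 × 1446/2184 = 11.59 V.
Stage 2 is itself unloaded: V_out = V_mid × R4/(R3+R4) = 11.59 × 33000/40230 = 9.50 V.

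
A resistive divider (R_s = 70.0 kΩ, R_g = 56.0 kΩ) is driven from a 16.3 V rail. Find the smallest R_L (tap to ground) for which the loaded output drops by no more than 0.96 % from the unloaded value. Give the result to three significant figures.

R_L(min) ≈ 3.21 MΩ

Output resistance R_th = R_s‖R_g = (70.0 × 56.0)/126.0 = 31.11 kΩ.
The fractional drop is R_th/(R_th + R_L); requiring this ≤ 0.00960 gives R_L ≥ R_th(1/0.00960 − 1) = 31.11 × 103.2 = 3.21 MΩ.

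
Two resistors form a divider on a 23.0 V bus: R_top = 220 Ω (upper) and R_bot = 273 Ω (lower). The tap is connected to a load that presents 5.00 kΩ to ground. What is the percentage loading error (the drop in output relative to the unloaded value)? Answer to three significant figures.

The divider's output (Thévenin) resistance is R_top‖R_bot = 121.8 Ω.
Fractional drop under load = R_th/(R_th + R_L) = 121.8 / (121.8 + 5000) = 0.02379.
So the output falls by 2.38 %.

2.38 %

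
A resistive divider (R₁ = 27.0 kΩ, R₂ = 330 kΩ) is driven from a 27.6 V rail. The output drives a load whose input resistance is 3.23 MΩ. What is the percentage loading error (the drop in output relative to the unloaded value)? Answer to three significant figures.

0.767 %

The divider's output (Thévenin) resistance is R₁‖R₂ = 24.96 kΩ.
Fractional drop under load = R_th/(R_th + R_L) = 24.96 / (24.96 + 3230) = 0.007668.
So the output falls by 0.767 %.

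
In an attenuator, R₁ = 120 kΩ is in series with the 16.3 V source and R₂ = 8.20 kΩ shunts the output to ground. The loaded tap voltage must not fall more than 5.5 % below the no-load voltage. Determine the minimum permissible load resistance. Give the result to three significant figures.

R_L(min) ≈ 132 kΩ

Output resistance R_th = R₁‖R₂ = (120 × 8.20)/128.2 = 7.676 kΩ.
The fractional drop is R_th/(R_th + R_L); requiring this ≤ 0.0550 gives R_L ≥ R_th(1/0.0550 − 1) = 7.676 × 17.18 = 132 kΩ.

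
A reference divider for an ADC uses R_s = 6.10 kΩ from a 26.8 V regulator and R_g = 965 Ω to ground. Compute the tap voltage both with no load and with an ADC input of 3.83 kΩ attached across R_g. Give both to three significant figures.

Open-circuit: V = 26.8 × 965/(6100 + 965) = 3.66 V.
With the load, R_g becomes R_g‖R_L = 770.8 Ω, so V = 26.8 × 770.8/6871 = 3.01 V.

Unloaded: 3.66 V; loaded: 3.01 V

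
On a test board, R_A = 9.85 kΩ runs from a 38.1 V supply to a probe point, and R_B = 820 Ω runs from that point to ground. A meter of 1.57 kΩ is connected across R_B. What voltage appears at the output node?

The load sits in parallel with R_B: R_B‖R_L = (820 × 1570) / (820 + 1570) = 538.7 Ω.
V_out = 38.1 × 538.7 / (9850 + 538.7) = 38.1 × 538.7/10390 = 1.98 V.

V_out ≈ 1.98 V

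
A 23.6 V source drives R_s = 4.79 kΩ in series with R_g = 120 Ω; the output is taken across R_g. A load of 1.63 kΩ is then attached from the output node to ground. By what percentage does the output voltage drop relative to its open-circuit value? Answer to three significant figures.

6.70 %

The divider's output (Thévenin) resistance is R_s‖R_g = 117.1 Ω.
Fractional drop under load = R_th/(R_th + R_L) = 117.1 / (117.1 + 1630) = 0.06701.
So the output falls by 6.70 %.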